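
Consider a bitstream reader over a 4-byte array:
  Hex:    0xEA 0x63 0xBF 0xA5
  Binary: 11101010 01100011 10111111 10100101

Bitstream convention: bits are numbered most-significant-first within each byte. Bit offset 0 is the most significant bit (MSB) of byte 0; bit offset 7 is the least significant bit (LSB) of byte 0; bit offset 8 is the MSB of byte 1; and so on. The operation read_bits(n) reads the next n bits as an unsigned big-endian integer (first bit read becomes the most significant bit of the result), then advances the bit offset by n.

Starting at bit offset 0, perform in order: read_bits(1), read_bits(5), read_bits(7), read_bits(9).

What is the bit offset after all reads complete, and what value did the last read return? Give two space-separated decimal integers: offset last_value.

Answer: 22 239

Derivation:
Read 1: bits[0:1] width=1 -> value=1 (bin 1); offset now 1 = byte 0 bit 1; 31 bits remain
Read 2: bits[1:6] width=5 -> value=26 (bin 11010); offset now 6 = byte 0 bit 6; 26 bits remain
Read 3: bits[6:13] width=7 -> value=76 (bin 1001100); offset now 13 = byte 1 bit 5; 19 bits remain
Read 4: bits[13:22] width=9 -> value=239 (bin 011101111); offset now 22 = byte 2 bit 6; 10 bits remain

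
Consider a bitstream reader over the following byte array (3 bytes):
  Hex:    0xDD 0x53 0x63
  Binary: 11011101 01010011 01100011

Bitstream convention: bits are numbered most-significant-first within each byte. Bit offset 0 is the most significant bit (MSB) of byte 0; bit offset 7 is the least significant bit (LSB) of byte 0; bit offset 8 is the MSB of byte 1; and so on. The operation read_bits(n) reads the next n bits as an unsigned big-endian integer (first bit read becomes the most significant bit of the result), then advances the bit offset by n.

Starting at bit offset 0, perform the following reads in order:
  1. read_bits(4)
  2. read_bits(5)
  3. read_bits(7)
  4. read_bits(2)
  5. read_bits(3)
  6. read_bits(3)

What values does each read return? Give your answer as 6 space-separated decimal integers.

Read 1: bits[0:4] width=4 -> value=13 (bin 1101); offset now 4 = byte 0 bit 4; 20 bits remain
Read 2: bits[4:9] width=5 -> value=26 (bin 11010); offset now 9 = byte 1 bit 1; 15 bits remain
Read 3: bits[9:16] width=7 -> value=83 (bin 1010011); offset now 16 = byte 2 bit 0; 8 bits remain
Read 4: bits[16:18] width=2 -> value=1 (bin 01); offset now 18 = byte 2 bit 2; 6 bits remain
Read 5: bits[18:21] width=3 -> value=4 (bin 100); offset now 21 = byte 2 bit 5; 3 bits remain
Read 6: bits[21:24] width=3 -> value=3 (bin 011); offset now 24 = byte 3 bit 0; 0 bits remain

Answer: 13 26 83 1 4 3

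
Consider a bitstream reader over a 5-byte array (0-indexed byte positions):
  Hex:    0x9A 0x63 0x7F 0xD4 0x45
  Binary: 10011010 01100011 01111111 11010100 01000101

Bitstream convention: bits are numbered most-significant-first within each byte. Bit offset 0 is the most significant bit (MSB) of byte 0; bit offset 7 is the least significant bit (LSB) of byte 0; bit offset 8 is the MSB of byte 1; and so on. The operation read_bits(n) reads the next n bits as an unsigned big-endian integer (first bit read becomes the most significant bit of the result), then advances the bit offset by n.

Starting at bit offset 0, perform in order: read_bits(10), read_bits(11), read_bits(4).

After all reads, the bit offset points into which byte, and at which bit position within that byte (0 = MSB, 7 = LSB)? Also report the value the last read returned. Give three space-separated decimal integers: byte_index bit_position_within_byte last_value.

Read 1: bits[0:10] width=10 -> value=617 (bin 1001101001); offset now 10 = byte 1 bit 2; 30 bits remain
Read 2: bits[10:21] width=11 -> value=1135 (bin 10001101111); offset now 21 = byte 2 bit 5; 19 bits remain
Read 3: bits[21:25] width=4 -> value=15 (bin 1111); offset now 25 = byte 3 bit 1; 15 bits remain

Answer: 3 1 15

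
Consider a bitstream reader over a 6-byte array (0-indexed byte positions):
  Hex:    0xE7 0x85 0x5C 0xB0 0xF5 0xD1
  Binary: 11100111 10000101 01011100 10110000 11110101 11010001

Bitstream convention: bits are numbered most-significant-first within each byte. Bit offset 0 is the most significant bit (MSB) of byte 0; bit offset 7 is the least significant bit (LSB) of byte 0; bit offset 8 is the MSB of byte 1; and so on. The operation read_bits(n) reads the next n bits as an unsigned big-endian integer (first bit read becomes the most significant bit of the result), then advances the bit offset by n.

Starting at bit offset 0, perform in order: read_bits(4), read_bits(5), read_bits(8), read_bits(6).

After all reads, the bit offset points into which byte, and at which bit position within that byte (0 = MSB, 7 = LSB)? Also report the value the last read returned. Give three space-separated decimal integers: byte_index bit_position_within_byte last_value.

Read 1: bits[0:4] width=4 -> value=14 (bin 1110); offset now 4 = byte 0 bit 4; 44 bits remain
Read 2: bits[4:9] width=5 -> value=15 (bin 01111); offset now 9 = byte 1 bit 1; 39 bits remain
Read 3: bits[9:17] width=8 -> value=10 (bin 00001010); offset now 17 = byte 2 bit 1; 31 bits remain
Read 4: bits[17:23] width=6 -> value=46 (bin 101110); offset now 23 = byte 2 bit 7; 25 bits remain

Answer: 2 7 46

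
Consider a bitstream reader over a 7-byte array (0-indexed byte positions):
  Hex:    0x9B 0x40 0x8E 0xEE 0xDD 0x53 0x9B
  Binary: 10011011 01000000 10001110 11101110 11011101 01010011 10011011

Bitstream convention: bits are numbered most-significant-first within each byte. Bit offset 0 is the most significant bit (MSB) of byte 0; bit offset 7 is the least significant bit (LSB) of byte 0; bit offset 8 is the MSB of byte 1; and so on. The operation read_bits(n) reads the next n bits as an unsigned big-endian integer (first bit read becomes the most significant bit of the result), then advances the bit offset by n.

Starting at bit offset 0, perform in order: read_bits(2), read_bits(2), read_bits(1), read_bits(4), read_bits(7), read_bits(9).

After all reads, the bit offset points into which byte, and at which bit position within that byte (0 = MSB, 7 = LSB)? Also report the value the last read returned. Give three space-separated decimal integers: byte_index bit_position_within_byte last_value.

Answer: 3 1 285

Derivation:
Read 1: bits[0:2] width=2 -> value=2 (bin 10); offset now 2 = byte 0 bit 2; 54 bits remain
Read 2: bits[2:4] width=2 -> value=1 (bin 01); offset now 4 = byte 0 bit 4; 52 bits remain
Read 3: bits[4:5] width=1 -> value=1 (bin 1); offset now 5 = byte 0 bit 5; 51 bits remain
Read 4: bits[5:9] width=4 -> value=6 (bin 0110); offset now 9 = byte 1 bit 1; 47 bits remain
Read 5: bits[9:16] width=7 -> value=64 (bin 1000000); offset now 16 = byte 2 bit 0; 40 bits remain
Read 6: bits[16:25] width=9 -> value=285 (bin 100011101); offset now 25 = byte 3 bit 1; 31 bits remain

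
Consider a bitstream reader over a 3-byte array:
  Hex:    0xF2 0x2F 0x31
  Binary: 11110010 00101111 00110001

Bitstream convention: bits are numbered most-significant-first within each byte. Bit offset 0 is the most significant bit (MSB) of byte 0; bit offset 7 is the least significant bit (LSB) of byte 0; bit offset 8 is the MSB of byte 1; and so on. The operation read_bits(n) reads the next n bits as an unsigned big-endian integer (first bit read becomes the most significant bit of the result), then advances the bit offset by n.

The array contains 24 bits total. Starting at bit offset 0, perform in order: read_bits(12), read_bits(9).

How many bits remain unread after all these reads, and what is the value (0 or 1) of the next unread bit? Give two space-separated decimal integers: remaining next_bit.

Answer: 3 0

Derivation:
Read 1: bits[0:12] width=12 -> value=3874 (bin 111100100010); offset now 12 = byte 1 bit 4; 12 bits remain
Read 2: bits[12:21] width=9 -> value=486 (bin 111100110); offset now 21 = byte 2 bit 5; 3 bits remain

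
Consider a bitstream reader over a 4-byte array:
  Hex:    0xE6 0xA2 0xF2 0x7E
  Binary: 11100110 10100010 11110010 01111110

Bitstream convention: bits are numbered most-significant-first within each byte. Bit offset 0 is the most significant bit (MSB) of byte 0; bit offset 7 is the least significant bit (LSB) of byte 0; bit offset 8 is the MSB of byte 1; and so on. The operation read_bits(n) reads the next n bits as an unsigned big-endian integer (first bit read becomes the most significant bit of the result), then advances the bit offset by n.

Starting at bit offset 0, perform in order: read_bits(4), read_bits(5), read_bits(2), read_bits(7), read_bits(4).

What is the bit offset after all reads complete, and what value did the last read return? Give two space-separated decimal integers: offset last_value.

Read 1: bits[0:4] width=4 -> value=14 (bin 1110); offset now 4 = byte 0 bit 4; 28 bits remain
Read 2: bits[4:9] width=5 -> value=13 (bin 01101); offset now 9 = byte 1 bit 1; 23 bits remain
Read 3: bits[9:11] width=2 -> value=1 (bin 01); offset now 11 = byte 1 bit 3; 21 bits remain
Read 4: bits[11:18] width=7 -> value=11 (bin 0001011); offset now 18 = byte 2 bit 2; 14 bits remain
Read 5: bits[18:22] width=4 -> value=12 (bin 1100); offset now 22 = byte 2 bit 6; 10 bits remain

Answer: 22 12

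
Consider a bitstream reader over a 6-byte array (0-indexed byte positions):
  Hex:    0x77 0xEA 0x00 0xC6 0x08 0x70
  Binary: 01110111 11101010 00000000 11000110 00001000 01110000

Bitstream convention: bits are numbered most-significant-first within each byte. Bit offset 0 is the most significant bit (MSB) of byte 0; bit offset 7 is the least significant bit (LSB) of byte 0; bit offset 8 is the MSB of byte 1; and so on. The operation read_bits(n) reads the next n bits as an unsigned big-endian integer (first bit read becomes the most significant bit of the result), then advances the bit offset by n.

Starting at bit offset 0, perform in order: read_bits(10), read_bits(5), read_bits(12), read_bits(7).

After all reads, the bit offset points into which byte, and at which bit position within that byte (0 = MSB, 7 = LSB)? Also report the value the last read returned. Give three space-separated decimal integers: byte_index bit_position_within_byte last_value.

Answer: 4 2 24

Derivation:
Read 1: bits[0:10] width=10 -> value=479 (bin 0111011111); offset now 10 = byte 1 bit 2; 38 bits remain
Read 2: bits[10:15] width=5 -> value=21 (bin 10101); offset now 15 = byte 1 bit 7; 33 bits remain
Read 3: bits[15:27] width=12 -> value=6 (bin 000000000110); offset now 27 = byte 3 bit 3; 21 bits remain
Read 4: bits[27:34] width=7 -> value=24 (bin 0011000); offset now 34 = byte 4 bit 2; 14 bits remain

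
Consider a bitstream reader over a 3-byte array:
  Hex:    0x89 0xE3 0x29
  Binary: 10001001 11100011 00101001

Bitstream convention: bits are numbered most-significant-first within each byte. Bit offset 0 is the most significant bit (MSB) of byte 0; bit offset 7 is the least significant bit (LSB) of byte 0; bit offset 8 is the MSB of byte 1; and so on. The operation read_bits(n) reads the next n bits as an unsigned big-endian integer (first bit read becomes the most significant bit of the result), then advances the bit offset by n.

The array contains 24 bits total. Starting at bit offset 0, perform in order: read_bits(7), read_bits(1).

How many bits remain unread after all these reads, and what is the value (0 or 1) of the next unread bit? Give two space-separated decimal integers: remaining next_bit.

Read 1: bits[0:7] width=7 -> value=68 (bin 1000100); offset now 7 = byte 0 bit 7; 17 bits remain
Read 2: bits[7:8] width=1 -> value=1 (bin 1); offset now 8 = byte 1 bit 0; 16 bits remain

Answer: 16 1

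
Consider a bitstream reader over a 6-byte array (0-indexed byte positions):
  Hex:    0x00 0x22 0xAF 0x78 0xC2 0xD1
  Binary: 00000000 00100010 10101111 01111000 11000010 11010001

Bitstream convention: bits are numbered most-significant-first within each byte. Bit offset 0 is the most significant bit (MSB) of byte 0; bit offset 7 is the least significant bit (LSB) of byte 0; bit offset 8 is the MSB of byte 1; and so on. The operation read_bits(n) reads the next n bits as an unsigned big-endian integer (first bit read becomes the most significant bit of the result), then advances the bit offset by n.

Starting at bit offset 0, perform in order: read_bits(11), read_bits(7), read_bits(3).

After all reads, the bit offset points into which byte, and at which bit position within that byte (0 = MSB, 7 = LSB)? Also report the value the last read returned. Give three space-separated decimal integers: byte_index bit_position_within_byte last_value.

Read 1: bits[0:11] width=11 -> value=1 (bin 00000000001); offset now 11 = byte 1 bit 3; 37 bits remain
Read 2: bits[11:18] width=7 -> value=10 (bin 0001010); offset now 18 = byte 2 bit 2; 30 bits remain
Read 3: bits[18:21] width=3 -> value=5 (bin 101); offset now 21 = byte 2 bit 5; 27 bits remain

Answer: 2 5 5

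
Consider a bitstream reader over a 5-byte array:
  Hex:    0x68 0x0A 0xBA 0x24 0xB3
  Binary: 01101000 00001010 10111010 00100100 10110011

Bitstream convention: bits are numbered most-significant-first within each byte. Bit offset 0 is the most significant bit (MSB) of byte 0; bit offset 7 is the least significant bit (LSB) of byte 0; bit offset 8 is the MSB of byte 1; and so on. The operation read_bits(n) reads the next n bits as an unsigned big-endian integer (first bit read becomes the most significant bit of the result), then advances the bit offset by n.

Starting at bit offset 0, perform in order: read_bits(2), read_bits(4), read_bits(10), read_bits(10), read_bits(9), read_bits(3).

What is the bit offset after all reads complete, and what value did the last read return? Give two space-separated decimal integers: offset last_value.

Read 1: bits[0:2] width=2 -> value=1 (bin 01); offset now 2 = byte 0 bit 2; 38 bits remain
Read 2: bits[2:6] width=4 -> value=10 (bin 1010); offset now 6 = byte 0 bit 6; 34 bits remain
Read 3: bits[6:16] width=10 -> value=10 (bin 0000001010); offset now 16 = byte 2 bit 0; 24 bits remain
Read 4: bits[16:26] width=10 -> value=744 (bin 1011101000); offset now 26 = byte 3 bit 2; 14 bits remain
Read 5: bits[26:35] width=9 -> value=293 (bin 100100101); offset now 35 = byte 4 bit 3; 5 bits remain
Read 6: bits[35:38] width=3 -> value=4 (bin 100); offset now 38 = byte 4 bit 6; 2 bits remain

Answer: 38 4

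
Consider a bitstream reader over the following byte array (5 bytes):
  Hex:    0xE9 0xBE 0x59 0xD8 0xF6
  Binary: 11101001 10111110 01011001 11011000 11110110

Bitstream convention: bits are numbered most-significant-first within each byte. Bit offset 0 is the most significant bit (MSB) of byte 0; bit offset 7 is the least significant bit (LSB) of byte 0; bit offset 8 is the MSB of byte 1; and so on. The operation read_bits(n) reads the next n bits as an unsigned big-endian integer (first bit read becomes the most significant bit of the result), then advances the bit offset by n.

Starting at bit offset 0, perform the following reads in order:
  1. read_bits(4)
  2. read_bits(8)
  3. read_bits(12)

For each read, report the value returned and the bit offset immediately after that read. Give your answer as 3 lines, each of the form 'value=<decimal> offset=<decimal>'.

Answer: value=14 offset=4
value=155 offset=12
value=3673 offset=24

Derivation:
Read 1: bits[0:4] width=4 -> value=14 (bin 1110); offset now 4 = byte 0 bit 4; 36 bits remain
Read 2: bits[4:12] width=8 -> value=155 (bin 10011011); offset now 12 = byte 1 bit 4; 28 bits remain
Read 3: bits[12:24] width=12 -> value=3673 (bin 111001011001); offset now 24 = byte 3 bit 0; 16 bits remain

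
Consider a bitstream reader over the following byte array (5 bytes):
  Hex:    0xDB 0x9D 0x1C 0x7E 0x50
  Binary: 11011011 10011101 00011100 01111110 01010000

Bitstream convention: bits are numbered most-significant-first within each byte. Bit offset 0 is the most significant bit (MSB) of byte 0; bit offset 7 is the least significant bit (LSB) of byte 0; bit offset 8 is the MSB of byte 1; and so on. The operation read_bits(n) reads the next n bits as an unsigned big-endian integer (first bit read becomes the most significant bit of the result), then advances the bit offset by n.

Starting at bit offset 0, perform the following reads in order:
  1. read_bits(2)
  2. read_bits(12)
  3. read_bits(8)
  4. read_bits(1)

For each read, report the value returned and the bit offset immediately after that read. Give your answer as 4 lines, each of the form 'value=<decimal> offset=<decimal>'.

Answer: value=3 offset=2
value=1767 offset=14
value=71 offset=22
value=0 offset=23

Derivation:
Read 1: bits[0:2] width=2 -> value=3 (bin 11); offset now 2 = byte 0 bit 2; 38 bits remain
Read 2: bits[2:14] width=12 -> value=1767 (bin 011011100111); offset now 14 = byte 1 bit 6; 26 bits remain
Read 3: bits[14:22] width=8 -> value=71 (bin 01000111); offset now 22 = byte 2 bit 6; 18 bits remain
Read 4: bits[22:23] width=1 -> value=0 (bin 0); offset now 23 = byte 2 bit 7; 17 bits remain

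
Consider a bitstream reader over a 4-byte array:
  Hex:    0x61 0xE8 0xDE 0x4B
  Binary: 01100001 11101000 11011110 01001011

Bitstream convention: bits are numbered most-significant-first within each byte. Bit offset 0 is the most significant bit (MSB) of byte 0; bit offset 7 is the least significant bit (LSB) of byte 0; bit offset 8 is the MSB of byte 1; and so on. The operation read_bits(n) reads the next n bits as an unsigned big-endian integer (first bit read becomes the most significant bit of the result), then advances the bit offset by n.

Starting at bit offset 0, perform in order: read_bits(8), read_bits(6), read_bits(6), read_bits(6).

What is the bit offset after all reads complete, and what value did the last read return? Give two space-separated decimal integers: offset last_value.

Answer: 26 57

Derivation:
Read 1: bits[0:8] width=8 -> value=97 (bin 01100001); offset now 8 = byte 1 bit 0; 24 bits remain
Read 2: bits[8:14] width=6 -> value=58 (bin 111010); offset now 14 = byte 1 bit 6; 18 bits remain
Read 3: bits[14:20] width=6 -> value=13 (bin 001101); offset now 20 = byte 2 bit 4; 12 bits remain
Read 4: bits[20:26] width=6 -> value=57 (bin 111001); offset now 26 = byte 3 bit 2; 6 bits remain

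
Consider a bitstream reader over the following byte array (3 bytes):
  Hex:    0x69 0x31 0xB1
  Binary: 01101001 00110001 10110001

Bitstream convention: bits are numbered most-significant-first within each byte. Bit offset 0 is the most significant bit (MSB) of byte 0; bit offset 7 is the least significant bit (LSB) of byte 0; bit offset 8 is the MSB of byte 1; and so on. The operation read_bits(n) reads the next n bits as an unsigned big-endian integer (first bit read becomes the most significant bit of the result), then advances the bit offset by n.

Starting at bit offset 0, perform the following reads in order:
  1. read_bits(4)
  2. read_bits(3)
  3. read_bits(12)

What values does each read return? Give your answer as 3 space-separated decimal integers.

Answer: 6 4 2445

Derivation:
Read 1: bits[0:4] width=4 -> value=6 (bin 0110); offset now 4 = byte 0 bit 4; 20 bits remain
Read 2: bits[4:7] width=3 -> value=4 (bin 100); offset now 7 = byte 0 bit 7; 17 bits remain
Read 3: bits[7:19] width=12 -> value=2445 (bin 100110001101); offset now 19 = byte 2 bit 3; 5 bits remain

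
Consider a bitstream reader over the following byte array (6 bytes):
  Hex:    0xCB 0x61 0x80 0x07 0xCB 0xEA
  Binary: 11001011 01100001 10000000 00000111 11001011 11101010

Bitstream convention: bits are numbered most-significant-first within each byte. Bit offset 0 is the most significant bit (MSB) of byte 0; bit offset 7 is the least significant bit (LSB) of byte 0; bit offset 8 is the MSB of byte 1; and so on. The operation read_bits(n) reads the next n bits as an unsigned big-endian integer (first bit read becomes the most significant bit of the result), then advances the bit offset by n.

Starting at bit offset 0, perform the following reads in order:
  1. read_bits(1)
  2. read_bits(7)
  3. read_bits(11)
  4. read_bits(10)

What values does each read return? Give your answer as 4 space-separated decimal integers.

Read 1: bits[0:1] width=1 -> value=1 (bin 1); offset now 1 = byte 0 bit 1; 47 bits remain
Read 2: bits[1:8] width=7 -> value=75 (bin 1001011); offset now 8 = byte 1 bit 0; 40 bits remain
Read 3: bits[8:19] width=11 -> value=780 (bin 01100001100); offset now 19 = byte 2 bit 3; 29 bits remain
Read 4: bits[19:29] width=10 -> value=0 (bin 0000000000); offset now 29 = byte 3 bit 5; 19 bits remain

Answer: 1 75 780 0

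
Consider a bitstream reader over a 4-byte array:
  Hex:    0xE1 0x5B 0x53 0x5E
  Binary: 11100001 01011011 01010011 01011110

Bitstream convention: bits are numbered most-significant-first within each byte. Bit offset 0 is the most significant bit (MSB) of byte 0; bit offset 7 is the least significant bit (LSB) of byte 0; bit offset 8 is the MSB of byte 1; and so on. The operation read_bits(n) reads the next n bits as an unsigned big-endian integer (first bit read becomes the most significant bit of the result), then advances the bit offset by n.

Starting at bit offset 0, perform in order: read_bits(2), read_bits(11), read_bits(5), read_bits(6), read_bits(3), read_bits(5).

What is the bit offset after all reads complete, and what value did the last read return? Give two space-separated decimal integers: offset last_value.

Read 1: bits[0:2] width=2 -> value=3 (bin 11); offset now 2 = byte 0 bit 2; 30 bits remain
Read 2: bits[2:13] width=11 -> value=1067 (bin 10000101011); offset now 13 = byte 1 bit 5; 19 bits remain
Read 3: bits[13:18] width=5 -> value=13 (bin 01101); offset now 18 = byte 2 bit 2; 14 bits remain
Read 4: bits[18:24] width=6 -> value=19 (bin 010011); offset now 24 = byte 3 bit 0; 8 bits remain
Read 5: bits[24:27] width=3 -> value=2 (bin 010); offset now 27 = byte 3 bit 3; 5 bits remain
Read 6: bits[27:32] width=5 -> value=30 (bin 11110); offset now 32 = byte 4 bit 0; 0 bits remain

Answer: 32 30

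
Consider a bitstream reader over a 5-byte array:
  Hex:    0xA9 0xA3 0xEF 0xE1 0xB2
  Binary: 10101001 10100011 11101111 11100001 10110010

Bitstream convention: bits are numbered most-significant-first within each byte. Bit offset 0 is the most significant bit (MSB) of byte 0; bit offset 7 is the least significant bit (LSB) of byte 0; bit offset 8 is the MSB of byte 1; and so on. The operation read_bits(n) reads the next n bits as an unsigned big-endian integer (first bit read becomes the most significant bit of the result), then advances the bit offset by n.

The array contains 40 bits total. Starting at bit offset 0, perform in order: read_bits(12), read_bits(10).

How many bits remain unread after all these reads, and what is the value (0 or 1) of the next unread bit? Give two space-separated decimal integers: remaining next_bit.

Answer: 18 1

Derivation:
Read 1: bits[0:12] width=12 -> value=2714 (bin 101010011010); offset now 12 = byte 1 bit 4; 28 bits remain
Read 2: bits[12:22] width=10 -> value=251 (bin 0011111011); offset now 22 = byte 2 bit 6; 18 bits remain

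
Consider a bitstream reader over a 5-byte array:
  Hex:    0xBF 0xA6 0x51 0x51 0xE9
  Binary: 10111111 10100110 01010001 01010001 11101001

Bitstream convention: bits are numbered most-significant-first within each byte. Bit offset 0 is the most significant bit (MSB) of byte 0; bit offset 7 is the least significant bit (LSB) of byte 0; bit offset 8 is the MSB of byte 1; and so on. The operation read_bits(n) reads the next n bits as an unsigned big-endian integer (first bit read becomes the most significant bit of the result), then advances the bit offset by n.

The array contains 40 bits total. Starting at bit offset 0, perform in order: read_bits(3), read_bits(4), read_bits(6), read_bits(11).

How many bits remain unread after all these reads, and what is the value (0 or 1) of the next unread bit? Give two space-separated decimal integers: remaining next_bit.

Answer: 16 0

Derivation:
Read 1: bits[0:3] width=3 -> value=5 (bin 101); offset now 3 = byte 0 bit 3; 37 bits remain
Read 2: bits[3:7] width=4 -> value=15 (bin 1111); offset now 7 = byte 0 bit 7; 33 bits remain
Read 3: bits[7:13] width=6 -> value=52 (bin 110100); offset now 13 = byte 1 bit 5; 27 bits remain
Read 4: bits[13:24] width=11 -> value=1617 (bin 11001010001); offset now 24 = byte 3 bit 0; 16 bits remain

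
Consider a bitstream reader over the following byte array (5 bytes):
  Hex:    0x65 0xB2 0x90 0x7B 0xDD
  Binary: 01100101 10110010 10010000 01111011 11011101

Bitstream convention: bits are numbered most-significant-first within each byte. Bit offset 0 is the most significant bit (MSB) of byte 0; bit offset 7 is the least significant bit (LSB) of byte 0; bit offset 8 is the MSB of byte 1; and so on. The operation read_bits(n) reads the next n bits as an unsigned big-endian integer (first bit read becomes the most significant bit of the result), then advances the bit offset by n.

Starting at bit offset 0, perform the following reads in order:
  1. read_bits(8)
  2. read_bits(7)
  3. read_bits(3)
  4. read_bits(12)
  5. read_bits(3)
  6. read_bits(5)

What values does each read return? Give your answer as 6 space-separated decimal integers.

Read 1: bits[0:8] width=8 -> value=101 (bin 01100101); offset now 8 = byte 1 bit 0; 32 bits remain
Read 2: bits[8:15] width=7 -> value=89 (bin 1011001); offset now 15 = byte 1 bit 7; 25 bits remain
Read 3: bits[15:18] width=3 -> value=2 (bin 010); offset now 18 = byte 2 bit 2; 22 bits remain
Read 4: bits[18:30] width=12 -> value=1054 (bin 010000011110); offset now 30 = byte 3 bit 6; 10 bits remain
Read 5: bits[30:33] width=3 -> value=7 (bin 111); offset now 33 = byte 4 bit 1; 7 bits remain
Read 6: bits[33:38] width=5 -> value=23 (bin 10111); offset now 38 = byte 4 bit 6; 2 bits remain

Answer: 101 89 2 1054 7 23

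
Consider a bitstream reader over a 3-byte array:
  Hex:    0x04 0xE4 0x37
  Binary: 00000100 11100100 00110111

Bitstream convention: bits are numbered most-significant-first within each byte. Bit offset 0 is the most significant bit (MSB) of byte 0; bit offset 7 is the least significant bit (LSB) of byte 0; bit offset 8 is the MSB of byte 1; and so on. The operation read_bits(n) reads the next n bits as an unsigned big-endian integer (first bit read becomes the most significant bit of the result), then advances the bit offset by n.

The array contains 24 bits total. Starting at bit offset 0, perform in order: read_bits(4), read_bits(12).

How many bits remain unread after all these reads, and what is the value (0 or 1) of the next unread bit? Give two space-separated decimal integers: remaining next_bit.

Read 1: bits[0:4] width=4 -> value=0 (bin 0000); offset now 4 = byte 0 bit 4; 20 bits remain
Read 2: bits[4:16] width=12 -> value=1252 (bin 010011100100); offset now 16 = byte 2 bit 0; 8 bits remain

Answer: 8 0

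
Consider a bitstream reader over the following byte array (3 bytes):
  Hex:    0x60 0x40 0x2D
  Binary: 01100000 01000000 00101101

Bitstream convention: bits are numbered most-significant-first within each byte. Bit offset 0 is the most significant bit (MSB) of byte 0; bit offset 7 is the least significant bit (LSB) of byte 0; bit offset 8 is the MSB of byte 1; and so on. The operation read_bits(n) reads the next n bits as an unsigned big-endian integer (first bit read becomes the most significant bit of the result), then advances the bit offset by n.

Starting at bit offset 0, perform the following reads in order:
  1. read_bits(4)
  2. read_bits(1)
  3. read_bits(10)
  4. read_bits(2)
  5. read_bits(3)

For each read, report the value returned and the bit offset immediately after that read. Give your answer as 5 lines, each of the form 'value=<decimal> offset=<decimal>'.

Answer: value=6 offset=4
value=0 offset=5
value=32 offset=15
value=0 offset=17
value=2 offset=20

Derivation:
Read 1: bits[0:4] width=4 -> value=6 (bin 0110); offset now 4 = byte 0 bit 4; 20 bits remain
Read 2: bits[4:5] width=1 -> value=0 (bin 0); offset now 5 = byte 0 bit 5; 19 bits remain
Read 3: bits[5:15] width=10 -> value=32 (bin 0000100000); offset now 15 = byte 1 bit 7; 9 bits remain
Read 4: bits[15:17] width=2 -> value=0 (bin 00); offset now 17 = byte 2 bit 1; 7 bits remain
Read 5: bits[17:20] width=3 -> value=2 (bin 010); offset now 20 = byte 2 bit 4; 4 bits remain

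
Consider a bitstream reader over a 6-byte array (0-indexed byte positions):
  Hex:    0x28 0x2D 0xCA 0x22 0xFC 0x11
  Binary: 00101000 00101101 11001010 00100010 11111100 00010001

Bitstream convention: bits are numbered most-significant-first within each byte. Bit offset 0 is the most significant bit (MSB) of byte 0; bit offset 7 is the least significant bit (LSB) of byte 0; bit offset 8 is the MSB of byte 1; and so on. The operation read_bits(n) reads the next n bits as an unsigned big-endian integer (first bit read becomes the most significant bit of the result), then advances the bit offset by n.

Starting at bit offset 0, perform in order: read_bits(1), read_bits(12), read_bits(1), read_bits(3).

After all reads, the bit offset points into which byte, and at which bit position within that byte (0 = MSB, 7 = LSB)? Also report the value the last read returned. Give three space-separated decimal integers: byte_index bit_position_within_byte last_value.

Read 1: bits[0:1] width=1 -> value=0 (bin 0); offset now 1 = byte 0 bit 1; 47 bits remain
Read 2: bits[1:13] width=12 -> value=1285 (bin 010100000101); offset now 13 = byte 1 bit 5; 35 bits remain
Read 3: bits[13:14] width=1 -> value=1 (bin 1); offset now 14 = byte 1 bit 6; 34 bits remain
Read 4: bits[14:17] width=3 -> value=3 (bin 011); offset now 17 = byte 2 bit 1; 31 bits remain

Answer: 2 1 3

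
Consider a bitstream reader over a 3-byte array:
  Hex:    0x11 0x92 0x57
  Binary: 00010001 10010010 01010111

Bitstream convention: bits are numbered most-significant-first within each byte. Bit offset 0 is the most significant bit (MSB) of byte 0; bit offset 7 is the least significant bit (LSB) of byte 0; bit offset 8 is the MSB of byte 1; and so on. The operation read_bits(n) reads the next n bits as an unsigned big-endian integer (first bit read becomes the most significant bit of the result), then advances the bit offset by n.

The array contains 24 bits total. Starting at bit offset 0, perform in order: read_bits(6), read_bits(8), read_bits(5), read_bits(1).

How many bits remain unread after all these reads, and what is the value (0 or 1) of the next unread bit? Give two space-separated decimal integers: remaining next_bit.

Answer: 4 0

Derivation:
Read 1: bits[0:6] width=6 -> value=4 (bin 000100); offset now 6 = byte 0 bit 6; 18 bits remain
Read 2: bits[6:14] width=8 -> value=100 (bin 01100100); offset now 14 = byte 1 bit 6; 10 bits remain
Read 3: bits[14:19] width=5 -> value=18 (bin 10010); offset now 19 = byte 2 bit 3; 5 bits remain
Read 4: bits[19:20] width=1 -> value=1 (bin 1); offset now 20 = byte 2 bit 4; 4 bits remain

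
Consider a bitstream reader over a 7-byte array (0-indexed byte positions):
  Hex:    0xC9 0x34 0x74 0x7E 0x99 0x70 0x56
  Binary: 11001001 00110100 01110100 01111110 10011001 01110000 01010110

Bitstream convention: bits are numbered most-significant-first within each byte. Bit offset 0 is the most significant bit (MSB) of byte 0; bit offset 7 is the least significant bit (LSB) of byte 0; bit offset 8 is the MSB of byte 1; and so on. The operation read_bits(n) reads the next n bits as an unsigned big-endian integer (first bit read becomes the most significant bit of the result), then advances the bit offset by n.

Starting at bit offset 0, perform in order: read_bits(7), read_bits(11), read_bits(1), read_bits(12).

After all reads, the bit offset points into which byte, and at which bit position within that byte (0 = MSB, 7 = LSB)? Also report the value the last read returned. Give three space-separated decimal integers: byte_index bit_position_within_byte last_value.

Answer: 3 7 2623

Derivation:
Read 1: bits[0:7] width=7 -> value=100 (bin 1100100); offset now 7 = byte 0 bit 7; 49 bits remain
Read 2: bits[7:18] width=11 -> value=1233 (bin 10011010001); offset now 18 = byte 2 bit 2; 38 bits remain
Read 3: bits[18:19] width=1 -> value=1 (bin 1); offset now 19 = byte 2 bit 3; 37 bits remain
Read 4: bits[19:31] width=12 -> value=2623 (bin 101000111111); offset now 31 = byte 3 bit 7; 25 bits remain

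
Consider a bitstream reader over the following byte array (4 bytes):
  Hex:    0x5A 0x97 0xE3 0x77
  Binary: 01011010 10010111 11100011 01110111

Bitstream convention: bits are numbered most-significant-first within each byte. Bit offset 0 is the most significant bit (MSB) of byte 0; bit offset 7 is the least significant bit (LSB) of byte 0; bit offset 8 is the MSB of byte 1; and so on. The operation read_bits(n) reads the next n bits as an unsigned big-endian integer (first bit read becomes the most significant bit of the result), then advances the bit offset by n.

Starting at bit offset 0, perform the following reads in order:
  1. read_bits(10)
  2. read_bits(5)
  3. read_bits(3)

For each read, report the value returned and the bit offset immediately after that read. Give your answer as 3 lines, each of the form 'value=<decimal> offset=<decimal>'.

Answer: value=362 offset=10
value=11 offset=15
value=7 offset=18

Derivation:
Read 1: bits[0:10] width=10 -> value=362 (bin 0101101010); offset now 10 = byte 1 bit 2; 22 bits remain
Read 2: bits[10:15] width=5 -> value=11 (bin 01011); offset now 15 = byte 1 bit 7; 17 bits remain
Read 3: bits[15:18] width=3 -> value=7 (bin 111); offset now 18 = byte 2 bit 2; 14 bits remain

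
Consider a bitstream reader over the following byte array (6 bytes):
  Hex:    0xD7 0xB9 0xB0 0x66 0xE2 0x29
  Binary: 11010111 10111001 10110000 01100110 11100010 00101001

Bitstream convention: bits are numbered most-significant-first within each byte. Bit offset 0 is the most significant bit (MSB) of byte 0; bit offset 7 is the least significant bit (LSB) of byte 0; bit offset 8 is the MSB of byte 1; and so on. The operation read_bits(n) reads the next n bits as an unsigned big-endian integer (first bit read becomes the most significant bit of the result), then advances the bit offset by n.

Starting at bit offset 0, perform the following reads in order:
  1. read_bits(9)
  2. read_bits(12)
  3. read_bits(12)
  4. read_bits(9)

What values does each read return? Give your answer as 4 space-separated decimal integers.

Answer: 431 1846 205 392

Derivation:
Read 1: bits[0:9] width=9 -> value=431 (bin 110101111); offset now 9 = byte 1 bit 1; 39 bits remain
Read 2: bits[9:21] width=12 -> value=1846 (bin 011100110110); offset now 21 = byte 2 bit 5; 27 bits remain
Read 3: bits[21:33] width=12 -> value=205 (bin 000011001101); offset now 33 = byte 4 bit 1; 15 bits remain
Read 4: bits[33:42] width=9 -> value=392 (bin 110001000); offset now 42 = byte 5 bit 2; 6 bits remain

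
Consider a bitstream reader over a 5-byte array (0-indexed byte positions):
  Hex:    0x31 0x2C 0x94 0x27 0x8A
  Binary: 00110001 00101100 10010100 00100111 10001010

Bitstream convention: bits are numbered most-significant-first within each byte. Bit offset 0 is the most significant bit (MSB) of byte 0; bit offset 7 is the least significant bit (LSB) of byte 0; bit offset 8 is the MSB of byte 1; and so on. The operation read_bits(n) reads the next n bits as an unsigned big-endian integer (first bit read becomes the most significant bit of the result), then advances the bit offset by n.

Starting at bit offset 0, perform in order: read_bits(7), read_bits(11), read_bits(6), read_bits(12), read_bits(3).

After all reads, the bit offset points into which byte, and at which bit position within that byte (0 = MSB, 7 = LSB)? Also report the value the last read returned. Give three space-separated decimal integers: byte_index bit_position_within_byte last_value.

Read 1: bits[0:7] width=7 -> value=24 (bin 0011000); offset now 7 = byte 0 bit 7; 33 bits remain
Read 2: bits[7:18] width=11 -> value=1202 (bin 10010110010); offset now 18 = byte 2 bit 2; 22 bits remain
Read 3: bits[18:24] width=6 -> value=20 (bin 010100); offset now 24 = byte 3 bit 0; 16 bits remain
Read 4: bits[24:36] width=12 -> value=632 (bin 001001111000); offset now 36 = byte 4 bit 4; 4 bits remain
Read 5: bits[36:39] width=3 -> value=5 (bin 101); offset now 39 = byte 4 bit 7; 1 bits remain

Answer: 4 7 5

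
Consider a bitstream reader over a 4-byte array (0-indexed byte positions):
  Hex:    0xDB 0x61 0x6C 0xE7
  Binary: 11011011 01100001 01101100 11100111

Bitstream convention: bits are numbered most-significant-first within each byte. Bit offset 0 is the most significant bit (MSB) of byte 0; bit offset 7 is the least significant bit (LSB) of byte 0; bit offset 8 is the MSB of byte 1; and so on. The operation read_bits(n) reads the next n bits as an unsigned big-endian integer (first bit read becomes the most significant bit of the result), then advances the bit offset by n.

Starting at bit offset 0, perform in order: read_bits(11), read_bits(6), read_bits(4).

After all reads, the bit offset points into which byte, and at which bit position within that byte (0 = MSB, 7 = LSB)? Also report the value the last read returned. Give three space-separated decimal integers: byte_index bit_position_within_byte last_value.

Answer: 2 5 13

Derivation:
Read 1: bits[0:11] width=11 -> value=1755 (bin 11011011011); offset now 11 = byte 1 bit 3; 21 bits remain
Read 2: bits[11:17] width=6 -> value=2 (bin 000010); offset now 17 = byte 2 bit 1; 15 bits remain
Read 3: bits[17:21] width=4 -> value=13 (bin 1101); offset now 21 = byte 2 bit 5; 11 bits remain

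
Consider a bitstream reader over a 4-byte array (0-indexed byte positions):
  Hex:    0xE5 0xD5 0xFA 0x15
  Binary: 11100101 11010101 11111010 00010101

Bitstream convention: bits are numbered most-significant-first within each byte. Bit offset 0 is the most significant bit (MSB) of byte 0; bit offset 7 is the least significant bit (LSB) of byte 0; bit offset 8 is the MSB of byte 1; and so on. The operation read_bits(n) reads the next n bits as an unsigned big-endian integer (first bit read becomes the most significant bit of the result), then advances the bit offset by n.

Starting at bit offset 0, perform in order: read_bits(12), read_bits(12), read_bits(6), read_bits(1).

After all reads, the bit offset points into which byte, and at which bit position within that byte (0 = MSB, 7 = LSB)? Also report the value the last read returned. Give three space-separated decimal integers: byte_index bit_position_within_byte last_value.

Read 1: bits[0:12] width=12 -> value=3677 (bin 111001011101); offset now 12 = byte 1 bit 4; 20 bits remain
Read 2: bits[12:24] width=12 -> value=1530 (bin 010111111010); offset now 24 = byte 3 bit 0; 8 bits remain
Read 3: bits[24:30] width=6 -> value=5 (bin 000101); offset now 30 = byte 3 bit 6; 2 bits remain
Read 4: bits[30:31] width=1 -> value=0 (bin 0); offset now 31 = byte 3 bit 7; 1 bits remain

Answer: 3 7 0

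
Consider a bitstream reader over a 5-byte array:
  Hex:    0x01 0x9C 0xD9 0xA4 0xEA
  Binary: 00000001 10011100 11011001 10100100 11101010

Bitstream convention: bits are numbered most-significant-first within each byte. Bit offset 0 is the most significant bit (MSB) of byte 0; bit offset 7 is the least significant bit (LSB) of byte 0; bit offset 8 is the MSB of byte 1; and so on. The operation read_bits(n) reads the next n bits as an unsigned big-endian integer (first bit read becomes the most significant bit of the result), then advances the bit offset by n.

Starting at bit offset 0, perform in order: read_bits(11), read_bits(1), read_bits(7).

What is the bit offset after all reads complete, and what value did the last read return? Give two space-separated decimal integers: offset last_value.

Read 1: bits[0:11] width=11 -> value=12 (bin 00000001100); offset now 11 = byte 1 bit 3; 29 bits remain
Read 2: bits[11:12] width=1 -> value=1 (bin 1); offset now 12 = byte 1 bit 4; 28 bits remain
Read 3: bits[12:19] width=7 -> value=102 (bin 1100110); offset now 19 = byte 2 bit 3; 21 bits remain

Answer: 19 102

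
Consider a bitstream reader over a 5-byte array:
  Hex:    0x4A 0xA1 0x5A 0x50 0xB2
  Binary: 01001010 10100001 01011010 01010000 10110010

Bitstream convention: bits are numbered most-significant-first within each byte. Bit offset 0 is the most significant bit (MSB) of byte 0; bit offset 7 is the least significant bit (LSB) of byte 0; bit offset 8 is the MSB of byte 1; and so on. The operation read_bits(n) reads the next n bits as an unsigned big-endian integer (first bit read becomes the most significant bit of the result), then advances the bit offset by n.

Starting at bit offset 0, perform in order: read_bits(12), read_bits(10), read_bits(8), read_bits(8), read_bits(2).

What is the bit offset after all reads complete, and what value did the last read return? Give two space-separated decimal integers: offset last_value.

Answer: 40 2

Derivation:
Read 1: bits[0:12] width=12 -> value=1194 (bin 010010101010); offset now 12 = byte 1 bit 4; 28 bits remain
Read 2: bits[12:22] width=10 -> value=86 (bin 0001010110); offset now 22 = byte 2 bit 6; 18 bits remain
Read 3: bits[22:30] width=8 -> value=148 (bin 10010100); offset now 30 = byte 3 bit 6; 10 bits remain
Read 4: bits[30:38] width=8 -> value=44 (bin 00101100); offset now 38 = byte 4 bit 6; 2 bits remain
Read 5: bits[38:40] width=2 -> value=2 (bin 10); offset now 40 = byte 5 bit 0; 0 bits remain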